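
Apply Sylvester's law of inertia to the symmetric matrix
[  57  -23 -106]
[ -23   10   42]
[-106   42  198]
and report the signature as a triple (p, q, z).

step 0: pivot 57 → sign +
step 1: pivot 41/57 → sign +
step 2: pivot 2/41 → sign +
signature = (3, 0, 0)

Answer: (3, 0, 0)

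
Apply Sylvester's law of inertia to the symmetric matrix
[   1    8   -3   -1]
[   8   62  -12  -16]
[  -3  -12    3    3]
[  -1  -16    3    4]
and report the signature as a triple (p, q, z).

step 0: pivot 1 → sign +
step 1: pivot -2 → sign −
step 2: pivot 66 → sign +
step 3: pivot 1/11 → sign +
signature = (3, 1, 0)

Answer: (3, 1, 0)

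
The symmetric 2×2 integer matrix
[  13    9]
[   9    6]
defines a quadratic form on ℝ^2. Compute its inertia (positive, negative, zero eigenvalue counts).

Answer: (1, 1, 0)

Derivation:
step 0: pivot 13 → sign +
step 1: pivot -3/13 → sign −
signature = (1, 1, 0)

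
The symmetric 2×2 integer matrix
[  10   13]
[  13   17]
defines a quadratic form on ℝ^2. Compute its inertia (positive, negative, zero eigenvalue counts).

step 0: pivot 10 → sign +
step 1: pivot 1/10 → sign +
signature = (2, 0, 0)

Answer: (2, 0, 0)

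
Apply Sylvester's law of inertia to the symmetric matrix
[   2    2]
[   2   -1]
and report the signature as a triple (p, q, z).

step 0: pivot 2 → sign +
step 1: pivot -3 → sign −
signature = (1, 1, 0)

Answer: (1, 1, 0)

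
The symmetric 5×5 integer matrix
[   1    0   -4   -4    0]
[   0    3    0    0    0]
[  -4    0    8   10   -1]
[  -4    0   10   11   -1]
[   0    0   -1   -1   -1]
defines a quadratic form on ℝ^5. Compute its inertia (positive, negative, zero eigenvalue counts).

step 0: pivot 1 → sign +
step 1: pivot 3 → sign +
step 2: pivot -8 → sign −
step 3: pivot -1/2 → sign −
step 4: pivot -3/4 → sign −
signature = (2, 3, 0)

Answer: (2, 3, 0)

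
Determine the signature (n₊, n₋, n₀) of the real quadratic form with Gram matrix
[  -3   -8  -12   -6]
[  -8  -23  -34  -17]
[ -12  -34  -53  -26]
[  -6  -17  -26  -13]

step 0: pivot -3 → sign −
step 1: pivot -5/3 → sign −
step 2: pivot -13/5 → sign −
step 3: pivot -2/13 → sign −
signature = (0, 4, 0)

Answer: (0, 4, 0)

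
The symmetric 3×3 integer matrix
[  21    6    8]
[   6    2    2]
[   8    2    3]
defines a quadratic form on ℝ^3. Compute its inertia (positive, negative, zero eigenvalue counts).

Answer: (2, 1, 0)

Derivation:
step 0: pivot 21 → sign +
step 1: pivot 2/7 → sign +
step 2: pivot -1/3 → sign −
signature = (2, 1, 0)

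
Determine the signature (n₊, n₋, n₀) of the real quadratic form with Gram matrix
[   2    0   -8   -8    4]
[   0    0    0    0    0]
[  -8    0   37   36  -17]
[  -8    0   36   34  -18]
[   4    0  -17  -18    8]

step 0: pivot 2 → sign +
step 1: pivot 5 → sign +
step 2: pivot -6/5 → sign −
step 3: pivot 1 → sign +
step 4: row/col 4 already zero → sign 0
signature = (3, 1, 1)

Answer: (3, 1, 1)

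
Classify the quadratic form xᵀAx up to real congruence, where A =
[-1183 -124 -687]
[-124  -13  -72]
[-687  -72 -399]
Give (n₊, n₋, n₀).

step 0: pivot -1183 → sign −
step 1: pivot -3/1183 → sign −
step 2: row/col 2 already zero → sign 0
signature = (0, 2, 1)

Answer: (0, 2, 1)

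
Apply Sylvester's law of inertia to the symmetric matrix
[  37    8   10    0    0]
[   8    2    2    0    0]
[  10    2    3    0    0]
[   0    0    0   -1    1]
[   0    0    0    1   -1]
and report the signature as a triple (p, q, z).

step 0: pivot 37 → sign +
step 1: pivot 10/37 → sign +
step 2: pivot 1/5 → sign +
step 3: pivot -1 → sign −
step 4: row/col 4 already zero → sign 0
signature = (3, 1, 1)

Answer: (3, 1, 1)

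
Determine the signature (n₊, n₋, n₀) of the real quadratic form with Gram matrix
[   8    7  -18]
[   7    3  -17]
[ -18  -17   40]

Answer: (1, 1, 1)

Derivation:
step 0: pivot 8 → sign +
step 1: pivot -25/8 → sign −
step 2: row/col 2 already zero → sign 0
signature = (1, 1, 1)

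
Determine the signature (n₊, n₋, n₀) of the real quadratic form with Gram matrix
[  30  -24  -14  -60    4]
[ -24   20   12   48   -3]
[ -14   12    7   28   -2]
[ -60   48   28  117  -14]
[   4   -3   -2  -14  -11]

step 0: pivot 30 → sign +
step 1: pivot 4/5 → sign +
step 2: pivot -1/3 → sign −
step 3: pivot -3 → sign −
step 4: pivot 3/4 → sign +
signature = (3, 2, 0)

Answer: (3, 2, 0)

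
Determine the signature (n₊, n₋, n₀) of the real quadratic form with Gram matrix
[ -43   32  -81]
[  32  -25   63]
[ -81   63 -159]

step 0: pivot -43 → sign −
step 1: pivot -51/43 → sign −
step 2: pivot -3/17 → sign −
signature = (0, 3, 0)

Answer: (0, 3, 0)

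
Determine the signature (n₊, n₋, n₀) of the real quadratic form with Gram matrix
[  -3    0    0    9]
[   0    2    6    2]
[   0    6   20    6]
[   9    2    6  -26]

step 0: pivot -3 → sign −
step 1: pivot 2 → sign +
step 2: pivot 2 → sign +
step 3: pivot -1 → sign −
signature = (2, 2, 0)

Answer: (2, 2, 0)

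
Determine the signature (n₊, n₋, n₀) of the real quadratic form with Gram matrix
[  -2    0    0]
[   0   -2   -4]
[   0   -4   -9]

Answer: (0, 3, 0)

Derivation:
step 0: pivot -2 → sign −
step 1: pivot -2 → sign −
step 2: pivot -1 → sign −
signature = (0, 3, 0)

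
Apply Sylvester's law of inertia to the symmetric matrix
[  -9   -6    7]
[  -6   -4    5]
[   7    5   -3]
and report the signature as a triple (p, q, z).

Answer: (1, 2, 0)

Derivation:
step 0: pivot -9 → sign −
step 1: pivot 22/9 → sign +
step 2: pivot -1/22 → sign −
signature = (1, 2, 0)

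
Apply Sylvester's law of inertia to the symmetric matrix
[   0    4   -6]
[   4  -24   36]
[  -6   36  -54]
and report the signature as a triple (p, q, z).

Answer: (1, 1, 1)

Derivation:
step 0: pivot -24 → sign −
step 1: pivot 2/3 → sign +
step 2: row/col 2 already zero → sign 0
signature = (1, 1, 1)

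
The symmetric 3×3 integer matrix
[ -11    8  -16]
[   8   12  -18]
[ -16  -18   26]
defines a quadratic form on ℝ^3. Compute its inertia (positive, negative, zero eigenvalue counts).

Answer: (1, 2, 0)

Derivation:
step 0: pivot -11 → sign −
step 1: pivot 196/11 → sign +
step 2: pivot -1/49 → sign −
signature = (1, 2, 0)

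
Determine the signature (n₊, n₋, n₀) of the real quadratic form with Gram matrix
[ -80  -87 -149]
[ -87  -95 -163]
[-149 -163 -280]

Answer: (0, 3, 0)

Derivation:
step 0: pivot -80 → sign −
step 1: pivot -31/80 → sign −
step 2: pivot -3/31 → sign −
signature = (0, 3, 0)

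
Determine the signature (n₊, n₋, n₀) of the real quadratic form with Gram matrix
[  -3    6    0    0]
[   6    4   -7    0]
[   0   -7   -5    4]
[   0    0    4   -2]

Answer: (1, 3, 0)

Derivation:
step 0: pivot -3 → sign −
step 1: pivot 16 → sign +
step 2: pivot -129/16 → sign −
step 3: pivot -2/129 → sign −
signature = (1, 3, 0)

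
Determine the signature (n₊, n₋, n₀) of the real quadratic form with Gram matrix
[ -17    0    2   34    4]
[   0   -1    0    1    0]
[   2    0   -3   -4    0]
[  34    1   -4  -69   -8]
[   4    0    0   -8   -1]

Answer: (1, 3, 1)

Derivation:
step 0: pivot -17 → sign −
step 1: pivot -1 → sign −
step 2: pivot -47/17 → sign −
step 3: pivot 1/47 → sign +
step 4: row/col 4 already zero → sign 0
signature = (1, 3, 1)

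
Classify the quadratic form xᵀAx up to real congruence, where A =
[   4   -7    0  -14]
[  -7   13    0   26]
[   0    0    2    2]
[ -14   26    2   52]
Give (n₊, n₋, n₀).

Answer: (3, 1, 0)

Derivation:
step 0: pivot 4 → sign +
step 1: pivot 3/4 → sign +
step 2: pivot 2 → sign +
step 3: pivot -2 → sign −
signature = (3, 1, 0)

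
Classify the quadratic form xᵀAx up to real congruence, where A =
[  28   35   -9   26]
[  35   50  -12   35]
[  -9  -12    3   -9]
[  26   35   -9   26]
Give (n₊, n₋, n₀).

step 0: pivot 28 → sign +
step 1: pivot 25/4 → sign +
step 2: pivot 3/175 → sign +
step 3: pivot -6 → sign −
signature = (3, 1, 0)

Answer: (3, 1, 0)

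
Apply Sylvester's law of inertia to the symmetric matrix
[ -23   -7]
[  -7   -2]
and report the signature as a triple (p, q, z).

Answer: (1, 1, 0)

Derivation:
step 0: pivot -23 → sign −
step 1: pivot 3/23 → sign +
signature = (1, 1, 0)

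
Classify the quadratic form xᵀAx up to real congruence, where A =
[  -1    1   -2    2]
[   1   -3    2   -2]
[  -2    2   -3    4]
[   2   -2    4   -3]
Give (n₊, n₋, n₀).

step 0: pivot -1 → sign −
step 1: pivot -2 → sign −
step 2: pivot 1 → sign +
step 3: pivot 1 → sign +
signature = (2, 2, 0)

Answer: (2, 2, 0)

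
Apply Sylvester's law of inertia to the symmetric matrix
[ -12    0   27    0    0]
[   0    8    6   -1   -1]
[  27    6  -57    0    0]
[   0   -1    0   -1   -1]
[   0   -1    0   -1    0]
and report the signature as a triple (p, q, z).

Answer: (2, 3, 0)

Derivation:
step 0: pivot -12 → sign −
step 1: pivot 8 → sign +
step 2: pivot -3/4 → sign −
step 3: pivot -3/8 → sign −
step 4: pivot 1 → sign +
signature = (2, 3, 0)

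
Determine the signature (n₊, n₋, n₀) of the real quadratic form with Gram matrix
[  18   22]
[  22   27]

Answer: (2, 0, 0)

Derivation:
step 0: pivot 18 → sign +
step 1: pivot 1/9 → sign +
signature = (2, 0, 0)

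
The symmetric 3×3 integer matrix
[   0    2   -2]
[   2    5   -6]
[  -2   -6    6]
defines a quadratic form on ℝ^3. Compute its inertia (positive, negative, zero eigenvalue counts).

Answer: (1, 2, 0)

Derivation:
step 0: pivot 5 → sign +
step 1: pivot -4/5 → sign −
step 2: pivot -1 → sign −
signature = (1, 2, 0)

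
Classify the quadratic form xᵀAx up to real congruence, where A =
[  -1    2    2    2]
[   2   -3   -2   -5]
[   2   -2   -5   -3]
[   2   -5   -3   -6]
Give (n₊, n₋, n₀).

Answer: (1, 3, 0)

Derivation:
step 0: pivot -1 → sign −
step 1: pivot 1 → sign +
step 2: pivot -5 → sign −
step 3: pivot -6/5 → sign −
signature = (1, 3, 0)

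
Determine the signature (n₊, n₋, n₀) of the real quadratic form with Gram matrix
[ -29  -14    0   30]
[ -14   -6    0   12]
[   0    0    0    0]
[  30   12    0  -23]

step 0: pivot -29 → sign −
step 1: pivot 22/29 → sign +
step 2: pivot -1/11 → sign −
step 3: row/col 3 already zero → sign 0
signature = (1, 2, 1)

Answer: (1, 2, 1)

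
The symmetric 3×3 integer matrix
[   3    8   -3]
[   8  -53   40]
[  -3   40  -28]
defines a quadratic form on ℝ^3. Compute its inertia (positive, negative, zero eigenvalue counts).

step 0: pivot 3 → sign +
step 1: pivot -223/3 → sign −
step 2: pivot -1/223 → sign −
signature = (1, 2, 0)

Answer: (1, 2, 0)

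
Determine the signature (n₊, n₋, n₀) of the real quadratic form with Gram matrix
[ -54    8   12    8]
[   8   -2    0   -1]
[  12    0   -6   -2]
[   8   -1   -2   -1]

step 0: pivot -54 → sign −
step 1: pivot -22/27 → sign −
step 2: pivot 6/11 → sign +
step 3: pivot 1/6 → sign +
signature = (2, 2, 0)

Answer: (2, 2, 0)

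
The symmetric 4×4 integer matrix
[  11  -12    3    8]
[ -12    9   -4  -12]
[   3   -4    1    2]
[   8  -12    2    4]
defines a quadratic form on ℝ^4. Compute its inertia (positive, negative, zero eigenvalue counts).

step 0: pivot 11 → sign +
step 1: pivot -45/11 → sign −
step 2: pivot 14/45 → sign +
step 3: pivot 2/7 → sign +
signature = (3, 1, 0)

Answer: (3, 1, 0)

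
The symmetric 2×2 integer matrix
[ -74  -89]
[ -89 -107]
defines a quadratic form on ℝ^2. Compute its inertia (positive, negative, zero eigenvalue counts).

step 0: pivot -74 → sign −
step 1: pivot 3/74 → sign +
signature = (1, 1, 0)

Answer: (1, 1, 0)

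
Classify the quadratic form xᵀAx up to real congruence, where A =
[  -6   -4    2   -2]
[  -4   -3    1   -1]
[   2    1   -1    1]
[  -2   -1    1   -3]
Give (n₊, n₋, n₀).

Answer: (0, 3, 1)

Derivation:
step 0: pivot -6 → sign −
step 1: pivot -1/3 → sign −
step 2: pivot -2 → sign −
step 3: row/col 3 already zero → sign 0
signature = (0, 3, 1)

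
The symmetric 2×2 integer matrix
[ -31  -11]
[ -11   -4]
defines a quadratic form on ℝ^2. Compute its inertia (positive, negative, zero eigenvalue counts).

Answer: (0, 2, 0)

Derivation:
step 0: pivot -31 → sign −
step 1: pivot -3/31 → sign −
signature = (0, 2, 0)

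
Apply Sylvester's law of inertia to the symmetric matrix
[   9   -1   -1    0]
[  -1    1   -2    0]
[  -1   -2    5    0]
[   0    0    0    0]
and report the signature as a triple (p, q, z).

step 0: pivot 9 → sign +
step 1: pivot 8/9 → sign +
step 2: pivot -1/8 → sign −
step 3: row/col 3 already zero → sign 0
signature = (2, 1, 1)

Answer: (2, 1, 1)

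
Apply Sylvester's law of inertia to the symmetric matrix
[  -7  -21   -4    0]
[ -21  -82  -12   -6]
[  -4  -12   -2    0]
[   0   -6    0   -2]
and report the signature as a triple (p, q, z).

step 0: pivot -7 → sign −
step 1: pivot -19 → sign −
step 2: pivot 2/7 → sign +
step 3: pivot -2/19 → sign −
signature = (1, 3, 0)

Answer: (1, 3, 0)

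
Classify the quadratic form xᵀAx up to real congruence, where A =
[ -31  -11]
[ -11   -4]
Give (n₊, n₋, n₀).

step 0: pivot -31 → sign −
step 1: pivot -3/31 → sign −
signature = (0, 2, 0)

Answer: (0, 2, 0)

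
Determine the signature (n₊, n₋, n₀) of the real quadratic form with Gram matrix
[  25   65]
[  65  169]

Answer: (1, 0, 1)

Derivation:
step 0: pivot 25 → sign +
step 1: row/col 1 already zero → sign 0
signature = (1, 0, 1)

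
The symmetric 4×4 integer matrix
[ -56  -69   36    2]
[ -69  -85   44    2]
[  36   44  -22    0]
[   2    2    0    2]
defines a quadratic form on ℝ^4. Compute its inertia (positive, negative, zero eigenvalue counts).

Answer: (2, 2, 0)

Derivation:
step 0: pivot -56 → sign −
step 1: pivot 1/56 → sign +
step 2: pivot -6 → sign −
step 3: pivot 2/3 → sign +
signature = (2, 2, 0)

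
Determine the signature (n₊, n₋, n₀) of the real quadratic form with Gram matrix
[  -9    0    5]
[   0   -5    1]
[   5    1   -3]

step 0: pivot -9 → sign −
step 1: pivot -5 → sign −
step 2: pivot -1/45 → sign −
signature = (0, 3, 0)

Answer: (0, 3, 0)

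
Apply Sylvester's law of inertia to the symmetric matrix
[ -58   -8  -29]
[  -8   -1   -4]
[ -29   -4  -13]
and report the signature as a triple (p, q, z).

Answer: (2, 1, 0)

Derivation:
step 0: pivot -58 → sign −
step 1: pivot 3/29 → sign +
step 2: pivot 3/2 → sign +
signature = (2, 1, 0)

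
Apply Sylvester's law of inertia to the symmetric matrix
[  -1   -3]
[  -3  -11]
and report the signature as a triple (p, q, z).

Answer: (0, 2, 0)

Derivation:
step 0: pivot -1 → sign −
step 1: pivot -2 → sign −
signature = (0, 2, 0)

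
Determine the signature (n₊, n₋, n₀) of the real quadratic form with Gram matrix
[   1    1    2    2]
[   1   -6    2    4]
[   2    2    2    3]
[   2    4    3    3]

Answer: (2, 2, 0)

Derivation:
step 0: pivot 1 → sign +
step 1: pivot -7 → sign −
step 2: pivot -2 → sign −
step 3: pivot 1/14 → sign +
signature = (2, 2, 0)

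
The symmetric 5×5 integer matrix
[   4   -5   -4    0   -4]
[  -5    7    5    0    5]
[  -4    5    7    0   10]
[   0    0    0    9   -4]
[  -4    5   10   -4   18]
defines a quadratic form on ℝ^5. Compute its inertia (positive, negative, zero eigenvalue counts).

step 0: pivot 4 → sign +
step 1: pivot 3/4 → sign +
step 2: pivot 3 → sign +
step 3: pivot 9 → sign +
step 4: pivot 2/9 → sign +
signature = (5, 0, 0)

Answer: (5, 0, 0)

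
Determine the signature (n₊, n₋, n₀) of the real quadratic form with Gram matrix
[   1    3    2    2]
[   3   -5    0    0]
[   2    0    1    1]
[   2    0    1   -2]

step 0: pivot 1 → sign +
step 1: pivot -14 → sign −
step 2: pivot -3/7 → sign −
step 3: pivot -3 → sign −
signature = (1, 3, 0)

Answer: (1, 3, 0)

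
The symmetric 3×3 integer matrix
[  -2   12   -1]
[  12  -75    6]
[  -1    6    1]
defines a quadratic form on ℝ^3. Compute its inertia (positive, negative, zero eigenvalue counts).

Answer: (1, 2, 0)

Derivation:
step 0: pivot -2 → sign −
step 1: pivot -3 → sign −
step 2: pivot 3/2 → sign +
signature = (1, 2, 0)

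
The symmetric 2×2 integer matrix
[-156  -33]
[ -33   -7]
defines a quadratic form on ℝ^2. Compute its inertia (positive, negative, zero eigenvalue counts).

Answer: (0, 2, 0)

Derivation:
step 0: pivot -156 → sign −
step 1: pivot -1/52 → sign −
signature = (0, 2, 0)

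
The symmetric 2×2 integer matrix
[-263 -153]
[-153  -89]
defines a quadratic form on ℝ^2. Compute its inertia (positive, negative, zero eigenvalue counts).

step 0: pivot -263 → sign −
step 1: pivot 2/263 → sign +
signature = (1, 1, 0)

Answer: (1, 1, 0)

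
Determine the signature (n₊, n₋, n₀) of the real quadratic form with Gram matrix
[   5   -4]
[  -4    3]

Answer: (1, 1, 0)

Derivation:
step 0: pivot 5 → sign +
step 1: pivot -1/5 → sign −
signature = (1, 1, 0)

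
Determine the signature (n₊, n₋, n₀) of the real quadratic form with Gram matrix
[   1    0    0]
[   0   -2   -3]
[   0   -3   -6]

Answer: (1, 2, 0)

Derivation:
step 0: pivot 1 → sign +
step 1: pivot -2 → sign −
step 2: pivot -3/2 → sign −
signature = (1, 2, 0)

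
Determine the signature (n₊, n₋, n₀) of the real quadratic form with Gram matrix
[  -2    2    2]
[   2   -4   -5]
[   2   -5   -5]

step 0: pivot -2 → sign −
step 1: pivot -2 → sign −
step 2: pivot 3/2 → sign +
signature = (1, 2, 0)

Answer: (1, 2, 0)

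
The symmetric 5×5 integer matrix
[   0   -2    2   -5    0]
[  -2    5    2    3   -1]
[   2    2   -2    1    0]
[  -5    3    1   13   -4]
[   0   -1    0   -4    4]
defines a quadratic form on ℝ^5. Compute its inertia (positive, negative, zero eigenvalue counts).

step 0: pivot 5 → sign +
step 1: pivot -4/5 → sign −
step 2: pivot 7 → sign +
step 3: pivot 45/14 → sign +
step 4: pivot 1/5 → sign +
signature = (4, 1, 0)

Answer: (4, 1, 0)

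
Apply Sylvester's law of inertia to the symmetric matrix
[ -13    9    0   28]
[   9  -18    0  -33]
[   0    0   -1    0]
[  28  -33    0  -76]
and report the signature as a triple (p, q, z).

step 0: pivot -13 → sign −
step 1: pivot -153/13 → sign −
step 2: pivot -1 → sign −
step 3: pivot 1/17 → sign +
signature = (1, 3, 0)

Answer: (1, 3, 0)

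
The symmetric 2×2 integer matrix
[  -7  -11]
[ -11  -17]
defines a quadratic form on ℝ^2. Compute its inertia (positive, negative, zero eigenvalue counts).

step 0: pivot -7 → sign −
step 1: pivot 2/7 → sign +
signature = (1, 1, 0)

Answer: (1, 1, 0)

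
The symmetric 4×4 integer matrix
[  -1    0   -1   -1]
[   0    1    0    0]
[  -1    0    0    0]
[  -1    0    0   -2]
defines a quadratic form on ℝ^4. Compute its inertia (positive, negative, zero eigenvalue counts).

Answer: (2, 2, 0)

Derivation:
step 0: pivot -1 → sign −
step 1: pivot 1 → sign +
step 2: pivot 1 → sign +
step 3: pivot -2 → sign −
signature = (2, 2, 0)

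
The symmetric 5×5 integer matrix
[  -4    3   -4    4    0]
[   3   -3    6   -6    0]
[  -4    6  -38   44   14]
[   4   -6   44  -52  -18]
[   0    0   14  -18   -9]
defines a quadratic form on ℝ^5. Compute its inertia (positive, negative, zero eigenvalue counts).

Answer: (0, 4, 1)

Derivation:
step 0: pivot -4 → sign −
step 1: pivot -3/4 → sign −
step 2: pivot -22 → sign −
step 3: pivot -4/11 → sign −
step 4: row/col 4 already zero → sign 0
signature = (0, 4, 1)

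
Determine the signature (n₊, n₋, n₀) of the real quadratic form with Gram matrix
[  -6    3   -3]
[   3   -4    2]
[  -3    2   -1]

step 0: pivot -6 → sign −
step 1: pivot -5/2 → sign −
step 2: pivot 3/5 → sign +
signature = (1, 2, 0)

Answer: (1, 2, 0)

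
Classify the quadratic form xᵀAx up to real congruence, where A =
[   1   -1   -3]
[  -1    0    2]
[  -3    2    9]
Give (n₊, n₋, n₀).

step 0: pivot 1 → sign +
step 1: pivot -1 → sign −
step 2: pivot 1 → sign +
signature = (2, 1, 0)

Answer: (2, 1, 0)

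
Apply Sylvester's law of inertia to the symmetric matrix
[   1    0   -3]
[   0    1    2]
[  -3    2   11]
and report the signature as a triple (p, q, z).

step 0: pivot 1 → sign +
step 1: pivot 1 → sign +
step 2: pivot -2 → sign −
signature = (2, 1, 0)

Answer: (2, 1, 0)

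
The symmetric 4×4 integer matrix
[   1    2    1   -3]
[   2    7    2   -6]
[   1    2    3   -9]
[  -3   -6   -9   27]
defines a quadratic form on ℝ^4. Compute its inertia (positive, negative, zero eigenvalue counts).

step 0: pivot 1 → sign +
step 1: pivot 3 → sign +
step 2: pivot 2 → sign +
step 3: row/col 3 already zero → sign 0
signature = (3, 0, 1)

Answer: (3, 0, 1)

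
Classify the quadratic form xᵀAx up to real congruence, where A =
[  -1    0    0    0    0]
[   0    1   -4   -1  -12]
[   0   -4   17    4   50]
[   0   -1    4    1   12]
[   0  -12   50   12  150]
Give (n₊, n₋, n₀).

Answer: (3, 1, 1)

Derivation:
step 0: pivot -1 → sign −
step 1: pivot 1 → sign +
step 2: pivot 1 → sign +
step 3: pivot 2 → sign +
step 4: row/col 4 already zero → sign 0
signature = (3, 1, 1)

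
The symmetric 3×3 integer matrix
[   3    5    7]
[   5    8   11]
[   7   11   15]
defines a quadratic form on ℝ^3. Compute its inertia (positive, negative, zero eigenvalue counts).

step 0: pivot 3 → sign +
step 1: pivot -1/3 → sign −
step 2: row/col 2 already zero → sign 0
signature = (1, 1, 1)

Answer: (1, 1, 1)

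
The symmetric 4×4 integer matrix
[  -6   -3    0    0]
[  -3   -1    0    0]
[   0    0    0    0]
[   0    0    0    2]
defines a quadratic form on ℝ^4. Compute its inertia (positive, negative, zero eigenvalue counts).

Answer: (2, 1, 1)

Derivation:
step 0: pivot -6 → sign −
step 1: pivot 1/2 → sign +
step 2: pivot 2 → sign +
step 3: row/col 3 already zero → sign 0
signature = (2, 1, 1)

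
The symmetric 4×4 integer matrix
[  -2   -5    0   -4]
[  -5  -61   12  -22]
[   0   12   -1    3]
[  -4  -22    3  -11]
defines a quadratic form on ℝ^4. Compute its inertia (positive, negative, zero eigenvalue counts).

step 0: pivot -2 → sign −
step 1: pivot -97/2 → sign −
step 2: pivot 191/97 → sign +
step 3: pivot -6/191 → sign −
signature = (1, 3, 0)

Answer: (1, 3, 0)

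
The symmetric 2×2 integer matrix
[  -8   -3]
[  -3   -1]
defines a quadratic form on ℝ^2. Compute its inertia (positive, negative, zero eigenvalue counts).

step 0: pivot -8 → sign −
step 1: pivot 1/8 → sign +
signature = (1, 1, 0)

Answer: (1, 1, 0)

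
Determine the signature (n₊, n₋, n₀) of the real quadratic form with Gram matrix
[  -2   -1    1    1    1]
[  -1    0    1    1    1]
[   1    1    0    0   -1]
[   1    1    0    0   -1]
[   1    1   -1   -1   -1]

step 0: pivot -2 → sign −
step 1: pivot 1/2 → sign +
step 2: pivot -1 → sign −
step 3: pivot 1 → sign +
step 4: row/col 4 already zero → sign 0
signature = (2, 2, 1)

Answer: (2, 2, 1)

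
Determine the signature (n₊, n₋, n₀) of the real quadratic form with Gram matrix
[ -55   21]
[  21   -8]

step 0: pivot -55 → sign −
step 1: pivot 1/55 → sign +
signature = (1, 1, 0)

Answer: (1, 1, 0)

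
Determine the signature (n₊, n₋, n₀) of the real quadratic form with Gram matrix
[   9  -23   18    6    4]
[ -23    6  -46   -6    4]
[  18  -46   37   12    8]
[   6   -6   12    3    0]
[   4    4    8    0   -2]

Answer: (4, 1, 0)

Derivation:
step 0: pivot 9 → sign +
step 1: pivot -475/9 → sign −
step 2: pivot 1 → sign +
step 3: pivot 309/475 → sign +
step 4: pivot 2/103 → sign +
signature = (4, 1, 0)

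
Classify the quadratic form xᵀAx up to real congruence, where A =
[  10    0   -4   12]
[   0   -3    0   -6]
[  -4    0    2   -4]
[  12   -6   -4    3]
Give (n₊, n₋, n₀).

Answer: (2, 2, 0)

Derivation:
step 0: pivot 10 → sign +
step 1: pivot -3 → sign −
step 2: pivot 2/5 → sign +
step 3: pivot -1 → sign −
signature = (2, 2, 0)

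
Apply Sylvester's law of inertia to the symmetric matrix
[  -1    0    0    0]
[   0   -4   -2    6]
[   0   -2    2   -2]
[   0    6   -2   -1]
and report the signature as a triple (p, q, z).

step 0: pivot -1 → sign −
step 1: pivot -4 → sign −
step 2: pivot 3 → sign +
step 3: pivot -1/3 → sign −
signature = (1, 3, 0)

Answer: (1, 3, 0)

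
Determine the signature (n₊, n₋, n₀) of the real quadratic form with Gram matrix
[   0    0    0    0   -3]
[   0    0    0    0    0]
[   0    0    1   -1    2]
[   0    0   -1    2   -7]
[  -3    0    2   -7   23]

step 0: pivot 1 → sign +
step 1: pivot 1 → sign +
step 2: pivot -6 → sign −
step 3: pivot 3/2 → sign +
step 4: row/col 4 already zero → sign 0
signature = (3, 1, 1)

Answer: (3, 1, 1)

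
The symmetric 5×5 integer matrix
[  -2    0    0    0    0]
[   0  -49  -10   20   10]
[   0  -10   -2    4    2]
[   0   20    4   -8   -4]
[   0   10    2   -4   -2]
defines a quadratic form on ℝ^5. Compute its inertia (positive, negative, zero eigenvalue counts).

step 0: pivot -2 → sign −
step 1: pivot -49 → sign −
step 2: pivot 2/49 → sign +
step 3: row/col 3 already zero → sign 0
step 4: row/col 4 already zero → sign 0
signature = (1, 2, 2)

Answer: (1, 2, 2)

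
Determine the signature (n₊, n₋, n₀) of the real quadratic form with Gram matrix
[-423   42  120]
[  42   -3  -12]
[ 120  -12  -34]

step 0: pivot -423 → sign −
step 1: pivot 55/47 → sign +
step 2: pivot 2/55 → sign +
signature = (2, 1, 0)

Answer: (2, 1, 0)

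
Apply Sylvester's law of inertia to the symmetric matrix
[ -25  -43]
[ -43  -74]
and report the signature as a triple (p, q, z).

step 0: pivot -25 → sign −
step 1: pivot -1/25 → sign −
signature = (0, 2, 0)

Answer: (0, 2, 0)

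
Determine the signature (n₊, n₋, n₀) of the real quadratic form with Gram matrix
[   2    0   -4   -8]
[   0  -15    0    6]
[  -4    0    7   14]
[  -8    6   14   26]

Answer: (2, 2, 0)

Derivation:
step 0: pivot 2 → sign +
step 1: pivot -15 → sign −
step 2: pivot -1 → sign −
step 3: pivot 2/5 → sign +
signature = (2, 2, 0)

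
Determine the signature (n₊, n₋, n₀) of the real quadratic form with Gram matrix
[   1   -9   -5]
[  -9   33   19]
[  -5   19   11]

step 0: pivot 1 → sign +
step 1: pivot -48 → sign −
step 2: pivot 1/12 → sign +
signature = (2, 1, 0)

Answer: (2, 1, 0)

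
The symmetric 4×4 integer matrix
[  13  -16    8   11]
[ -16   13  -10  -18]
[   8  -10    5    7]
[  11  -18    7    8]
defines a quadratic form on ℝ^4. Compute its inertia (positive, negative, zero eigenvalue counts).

Answer: (3, 1, 0)

Derivation:
step 0: pivot 13 → sign +
step 1: pivot -87/13 → sign −
step 2: pivot 7/87 → sign +
step 3: pivot 2/7 → sign +
signature = (3, 1, 0)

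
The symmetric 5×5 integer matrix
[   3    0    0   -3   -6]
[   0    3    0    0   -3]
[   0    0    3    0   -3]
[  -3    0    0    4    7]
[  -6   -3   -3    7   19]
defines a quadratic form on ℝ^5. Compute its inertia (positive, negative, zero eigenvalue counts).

step 0: pivot 3 → sign +
step 1: pivot 3 → sign +
step 2: pivot 3 → sign +
step 3: pivot 1 → sign +
step 4: row/col 4 already zero → sign 0
signature = (4, 0, 1)

Answer: (4, 0, 1)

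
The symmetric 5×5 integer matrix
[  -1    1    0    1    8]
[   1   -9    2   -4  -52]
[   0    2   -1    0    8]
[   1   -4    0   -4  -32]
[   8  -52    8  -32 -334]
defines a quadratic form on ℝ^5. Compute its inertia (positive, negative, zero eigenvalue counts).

step 0: pivot -1 → sign −
step 1: pivot -8 → sign −
step 2: pivot -1/2 → sign −
step 3: pivot -3/4 → sign −
step 4: pivot 2 → sign +
signature = (1, 4, 0)

Answer: (1, 4, 0)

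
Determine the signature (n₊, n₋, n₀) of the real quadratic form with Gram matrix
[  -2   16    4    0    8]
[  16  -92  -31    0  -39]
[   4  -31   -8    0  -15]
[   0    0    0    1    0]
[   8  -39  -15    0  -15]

Answer: (3, 2, 0)

Derivation:
step 0: pivot -2 → sign −
step 1: pivot 36 → sign +
step 2: pivot -1/36 → sign −
step 3: pivot 1 → sign +
step 4: pivot 3 → sign +
signature = (3, 2, 0)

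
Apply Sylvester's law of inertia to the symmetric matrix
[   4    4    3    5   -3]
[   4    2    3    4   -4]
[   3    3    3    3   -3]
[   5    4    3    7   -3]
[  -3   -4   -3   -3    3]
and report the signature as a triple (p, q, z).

Answer: (3, 1, 1)

Derivation:
step 0: pivot 4 → sign +
step 1: pivot -2 → sign −
step 2: pivot 3/4 → sign +
step 3: pivot 1/2 → sign +
step 4: row/col 4 already zero → sign 0
signature = (3, 1, 1)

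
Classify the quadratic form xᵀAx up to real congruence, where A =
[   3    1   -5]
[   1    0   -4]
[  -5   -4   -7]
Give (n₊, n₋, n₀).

step 0: pivot 3 → sign +
step 1: pivot -1/3 → sign −
step 2: pivot 1 → sign +
signature = (2, 1, 0)

Answer: (2, 1, 0)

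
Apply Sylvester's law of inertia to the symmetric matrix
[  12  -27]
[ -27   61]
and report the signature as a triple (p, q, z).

Answer: (2, 0, 0)

Derivation:
step 0: pivot 12 → sign +
step 1: pivot 1/4 → sign +
signature = (2, 0, 0)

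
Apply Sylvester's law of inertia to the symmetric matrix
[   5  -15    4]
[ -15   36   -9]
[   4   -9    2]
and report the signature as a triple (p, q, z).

Answer: (1, 2, 0)

Derivation:
step 0: pivot 5 → sign +
step 1: pivot -9 → sign −
step 2: pivot -1/5 → sign −
signature = (1, 2, 0)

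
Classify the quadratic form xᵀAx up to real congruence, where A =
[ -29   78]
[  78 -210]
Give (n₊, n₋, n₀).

Answer: (0, 2, 0)

Derivation:
step 0: pivot -29 → sign −
step 1: pivot -6/29 → sign −
signature = (0, 2, 0)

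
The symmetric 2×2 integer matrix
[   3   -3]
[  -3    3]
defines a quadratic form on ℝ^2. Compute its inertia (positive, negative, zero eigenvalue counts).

step 0: pivot 3 → sign +
step 1: row/col 1 already zero → sign 0
signature = (1, 0, 1)

Answer: (1, 0, 1)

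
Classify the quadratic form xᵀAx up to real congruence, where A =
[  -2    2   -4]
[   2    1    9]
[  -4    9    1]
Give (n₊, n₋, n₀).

step 0: pivot -2 → sign −
step 1: pivot 3 → sign +
step 2: pivot 2/3 → sign +
signature = (2, 1, 0)

Answer: (2, 1, 0)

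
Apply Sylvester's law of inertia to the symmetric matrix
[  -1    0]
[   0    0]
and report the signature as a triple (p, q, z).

step 0: pivot -1 → sign −
step 1: row/col 1 already zero → sign 0
signature = (0, 1, 1)

Answer: (0, 1, 1)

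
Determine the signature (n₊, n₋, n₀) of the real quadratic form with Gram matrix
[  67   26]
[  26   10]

step 0: pivot 67 → sign +
step 1: pivot -6/67 → sign −
signature = (1, 1, 0)

Answer: (1, 1, 0)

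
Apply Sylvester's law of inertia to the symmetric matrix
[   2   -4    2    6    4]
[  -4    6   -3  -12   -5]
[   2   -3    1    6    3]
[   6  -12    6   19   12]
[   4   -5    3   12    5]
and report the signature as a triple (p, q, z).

Answer: (3, 2, 0)

Derivation:
step 0: pivot 2 → sign +
step 1: pivot -2 → sign −
step 2: pivot -1/2 → sign −
step 3: pivot 1 → sign +
step 4: pivot 2 → sign +
signature = (3, 2, 0)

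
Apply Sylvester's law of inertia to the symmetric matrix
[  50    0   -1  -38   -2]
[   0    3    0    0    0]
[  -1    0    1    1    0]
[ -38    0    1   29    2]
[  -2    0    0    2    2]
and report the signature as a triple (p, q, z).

step 0: pivot 50 → sign +
step 1: pivot 3 → sign +
step 2: pivot 49/50 → sign +
step 3: pivot 3/49 → sign +
step 4: pivot -2 → sign −
signature = (4, 1, 0)

Answer: (4, 1, 0)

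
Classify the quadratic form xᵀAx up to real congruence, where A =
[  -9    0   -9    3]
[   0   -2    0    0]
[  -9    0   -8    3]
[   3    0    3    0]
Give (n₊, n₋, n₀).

step 0: pivot -9 → sign −
step 1: pivot -2 → sign −
step 2: pivot 1 → sign +
step 3: pivot 1 → sign +
signature = (2, 2, 0)

Answer: (2, 2, 0)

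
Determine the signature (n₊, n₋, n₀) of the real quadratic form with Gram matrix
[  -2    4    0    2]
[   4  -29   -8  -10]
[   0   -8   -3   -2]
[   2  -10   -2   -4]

Answer: (1, 3, 0)

Derivation:
step 0: pivot -2 → sign −
step 1: pivot -21 → sign −
step 2: pivot 1/21 → sign +
step 3: pivot -2 → sign −
signature = (1, 3, 0)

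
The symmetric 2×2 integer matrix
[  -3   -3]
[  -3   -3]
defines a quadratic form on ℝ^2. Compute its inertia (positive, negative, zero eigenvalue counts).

step 0: pivot -3 → sign −
step 1: row/col 1 already zero → sign 0
signature = (0, 1, 1)

Answer: (0, 1, 1)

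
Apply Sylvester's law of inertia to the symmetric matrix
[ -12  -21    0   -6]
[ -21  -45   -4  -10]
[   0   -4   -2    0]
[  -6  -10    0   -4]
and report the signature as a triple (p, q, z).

Answer: (0, 3, 1)

Derivation:
step 0: pivot -12 → sign −
step 1: pivot -33/4 → sign −
step 2: pivot -2/33 → sign −
step 3: row/col 3 already zero → sign 0
signature = (0, 3, 1)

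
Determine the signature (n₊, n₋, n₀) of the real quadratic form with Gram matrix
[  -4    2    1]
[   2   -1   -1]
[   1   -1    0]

Answer: (1, 2, 0)

Derivation:
step 0: pivot -4 → sign −
step 1: pivot 1/4 → sign +
step 2: pivot -1 → sign −
signature = (1, 2, 0)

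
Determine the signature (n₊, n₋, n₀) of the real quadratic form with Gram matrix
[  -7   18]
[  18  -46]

Answer: (1, 1, 0)

Derivation:
step 0: pivot -7 → sign −
step 1: pivot 2/7 → sign +
signature = (1, 1, 0)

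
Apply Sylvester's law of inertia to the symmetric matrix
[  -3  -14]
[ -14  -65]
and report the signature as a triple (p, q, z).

step 0: pivot -3 → sign −
step 1: pivot 1/3 → sign +
signature = (1, 1, 0)

Answer: (1, 1, 0)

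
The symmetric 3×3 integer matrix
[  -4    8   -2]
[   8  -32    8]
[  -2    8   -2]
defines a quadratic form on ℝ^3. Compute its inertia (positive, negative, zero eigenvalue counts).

step 0: pivot -4 → sign −
step 1: pivot -16 → sign −
step 2: row/col 2 already zero → sign 0
signature = (0, 2, 1)

Answer: (0, 2, 1)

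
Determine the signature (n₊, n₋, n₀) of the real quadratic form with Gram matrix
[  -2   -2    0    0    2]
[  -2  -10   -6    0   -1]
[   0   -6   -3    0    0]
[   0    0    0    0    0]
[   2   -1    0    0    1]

step 0: pivot -2 → sign −
step 1: pivot -8 → sign −
step 2: pivot 3/2 → sign +
step 3: pivot 3/4 → sign +
step 4: row/col 4 already zero → sign 0
signature = (2, 2, 1)

Answer: (2, 2, 1)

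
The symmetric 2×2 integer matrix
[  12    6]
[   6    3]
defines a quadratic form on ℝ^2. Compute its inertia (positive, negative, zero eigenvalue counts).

Answer: (1, 0, 1)

Derivation:
step 0: pivot 12 → sign +
step 1: row/col 1 already zero → sign 0
signature = (1, 0, 1)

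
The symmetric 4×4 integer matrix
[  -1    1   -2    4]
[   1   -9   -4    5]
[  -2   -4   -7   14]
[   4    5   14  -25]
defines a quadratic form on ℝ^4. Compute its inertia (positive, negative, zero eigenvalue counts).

step 0: pivot -1 → sign −
step 1: pivot -8 → sign −
step 2: pivot 3/2 → sign +
step 3: pivot 3/4 → sign +
signature = (2, 2, 0)

Answer: (2, 2, 0)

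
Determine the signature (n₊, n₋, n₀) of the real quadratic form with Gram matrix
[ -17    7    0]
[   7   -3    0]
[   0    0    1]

Answer: (1, 2, 0)

Derivation:
step 0: pivot -17 → sign −
step 1: pivot -2/17 → sign −
step 2: pivot 1 → sign +
signature = (1, 2, 0)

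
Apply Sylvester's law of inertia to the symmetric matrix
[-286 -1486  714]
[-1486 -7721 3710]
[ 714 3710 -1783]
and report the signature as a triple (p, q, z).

Answer: (1, 2, 0)

Derivation:
step 0: pivot -286 → sign −
step 1: pivot -5/143 → sign −
step 2: pivot 3/5 → sign +
signature = (1, 2, 0)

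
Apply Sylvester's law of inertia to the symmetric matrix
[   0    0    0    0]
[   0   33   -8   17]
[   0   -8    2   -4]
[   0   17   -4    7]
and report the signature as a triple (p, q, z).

Answer: (2, 1, 1)

Derivation:
step 0: pivot 33 → sign +
step 1: pivot 2/33 → sign +
step 2: pivot -2 → sign −
step 3: row/col 3 already zero → sign 0
signature = (2, 1, 1)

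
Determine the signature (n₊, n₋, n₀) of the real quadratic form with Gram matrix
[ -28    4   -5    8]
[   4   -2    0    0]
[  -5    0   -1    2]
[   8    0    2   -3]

Answer: (2, 2, 0)

Derivation:
step 0: pivot -28 → sign −
step 1: pivot -10/7 → sign −
step 2: pivot 1/4 → sign +
step 3: pivot 1/5 → sign +
signature = (2, 2, 0)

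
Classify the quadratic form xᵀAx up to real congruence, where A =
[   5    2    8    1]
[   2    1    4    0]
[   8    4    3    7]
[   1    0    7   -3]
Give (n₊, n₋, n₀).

step 0: pivot 5 → sign +
step 1: pivot 1/5 → sign +
step 2: pivot -13 → sign −
step 3: pivot -3/13 → sign −
signature = (2, 2, 0)

Answer: (2, 2, 0)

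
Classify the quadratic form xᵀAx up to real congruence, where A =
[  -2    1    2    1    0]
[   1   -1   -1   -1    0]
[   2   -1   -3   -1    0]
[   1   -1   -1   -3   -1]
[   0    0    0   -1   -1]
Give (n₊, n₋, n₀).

step 0: pivot -2 → sign −
step 1: pivot -1/2 → sign −
step 2: pivot -1 → sign −
step 3: pivot -2 → sign −
step 4: pivot -1/2 → sign −
signature = (0, 5, 0)

Answer: (0, 5, 0)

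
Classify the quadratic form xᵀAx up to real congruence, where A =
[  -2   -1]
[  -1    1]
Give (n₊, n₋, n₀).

step 0: pivot -2 → sign −
step 1: pivot 3/2 → sign +
signature = (1, 1, 0)

Answer: (1, 1, 0)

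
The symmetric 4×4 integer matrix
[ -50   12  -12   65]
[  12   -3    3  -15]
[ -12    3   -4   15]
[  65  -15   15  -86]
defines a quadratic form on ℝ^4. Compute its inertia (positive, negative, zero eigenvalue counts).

Answer: (1, 3, 0)

Derivation:
step 0: pivot -50 → sign −
step 1: pivot -3/25 → sign −
step 2: pivot -1 → sign −
step 3: pivot 3/2 → sign +
signature = (1, 3, 0)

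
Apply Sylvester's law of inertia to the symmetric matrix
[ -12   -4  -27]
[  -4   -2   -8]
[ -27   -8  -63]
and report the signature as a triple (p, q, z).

step 0: pivot -12 → sign −
step 1: pivot -2/3 → sign −
step 2: pivot -3/4 → sign −
signature = (0, 3, 0)

Answer: (0, 3, 0)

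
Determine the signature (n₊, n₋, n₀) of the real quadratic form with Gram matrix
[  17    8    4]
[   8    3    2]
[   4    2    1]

Answer: (2, 1, 0)

Derivation:
step 0: pivot 17 → sign +
step 1: pivot -13/17 → sign −
step 2: pivot 1/13 → sign +
signature = (2, 1, 0)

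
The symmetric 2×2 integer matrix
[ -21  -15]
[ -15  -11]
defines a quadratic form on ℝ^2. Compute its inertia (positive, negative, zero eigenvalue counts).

Answer: (0, 2, 0)

Derivation:
step 0: pivot -21 → sign −
step 1: pivot -2/7 → sign −
signature = (0, 2, 0)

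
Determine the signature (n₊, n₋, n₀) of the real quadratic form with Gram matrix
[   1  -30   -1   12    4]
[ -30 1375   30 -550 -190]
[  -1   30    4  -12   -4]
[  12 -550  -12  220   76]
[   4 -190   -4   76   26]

Answer: (3, 1, 1)

Derivation:
step 0: pivot 1 → sign +
step 1: pivot 475 → sign +
step 2: pivot 3 → sign +
step 3: pivot -6/19 → sign −
step 4: row/col 4 already zero → sign 0
signature = (3, 1, 1)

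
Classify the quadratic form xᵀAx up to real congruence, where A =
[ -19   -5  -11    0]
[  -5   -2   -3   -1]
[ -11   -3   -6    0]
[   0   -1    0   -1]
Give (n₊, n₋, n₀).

Answer: (2, 2, 0)

Derivation:
step 0: pivot -19 → sign −
step 1: pivot -13/19 → sign −
step 2: pivot 5/13 → sign +
step 3: pivot 2/5 → sign +
signature = (2, 2, 0)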